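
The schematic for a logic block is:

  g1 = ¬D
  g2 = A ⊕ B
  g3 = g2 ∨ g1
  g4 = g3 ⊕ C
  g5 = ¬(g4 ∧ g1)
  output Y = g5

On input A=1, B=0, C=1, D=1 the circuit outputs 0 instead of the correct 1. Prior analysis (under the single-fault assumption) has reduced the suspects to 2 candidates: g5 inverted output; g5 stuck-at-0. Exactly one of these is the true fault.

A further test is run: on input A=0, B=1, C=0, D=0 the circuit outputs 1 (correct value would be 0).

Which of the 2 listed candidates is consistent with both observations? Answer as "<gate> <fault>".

g5 inverted output

Evaluate each candidate on input A=0, B=1, C=0, D=0:
  g5 inverted output: g1=1, g2=1, g3=1, g4=1, g5=1 [inverted output] → 1 — matches
  g5 stuck-at-0: g1=1, g2=1, g3=1, g4=1, g5=0 [stuck-at-0] → 0 — eliminated
Only g5 inverted output reproduces the observed 1.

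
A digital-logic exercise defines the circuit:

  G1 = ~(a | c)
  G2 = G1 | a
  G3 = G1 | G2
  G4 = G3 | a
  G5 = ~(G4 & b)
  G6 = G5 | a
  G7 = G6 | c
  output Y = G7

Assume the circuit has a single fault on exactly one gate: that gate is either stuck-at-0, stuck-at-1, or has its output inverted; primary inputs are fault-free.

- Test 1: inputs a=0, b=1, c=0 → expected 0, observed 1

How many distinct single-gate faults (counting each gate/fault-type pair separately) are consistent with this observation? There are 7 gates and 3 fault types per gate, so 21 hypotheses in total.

12

Fault-free: G1=1, G2=1, G3=1, G4=1, G5=0, G6=0, G7=0 → 0. Observed 1.
  G1: stuck-at-0, inverted output ✓; others ✗
  G2: none of the 3 fault types match ✗
  G3: stuck-at-0, inverted output ✓; others ✗
  G4: stuck-at-0, inverted output ✓; others ✗
  G5: stuck-at-1, inverted output ✓; others ✗
  G6: stuck-at-1, inverted output ✓; others ✗
  G7: stuck-at-1, inverted output ✓; others ✗
Consistent faults: {G1 stuck-at-0, G1 inverted output, G3 stuck-at-0, G3 inverted output, G4 stuck-at-0, G4 inverted output, G5 stuck-at-1, G5 inverted output, G6 stuck-at-1, G6 inverted output, G7 stuck-at-1, G7 inverted output} — 12 in all.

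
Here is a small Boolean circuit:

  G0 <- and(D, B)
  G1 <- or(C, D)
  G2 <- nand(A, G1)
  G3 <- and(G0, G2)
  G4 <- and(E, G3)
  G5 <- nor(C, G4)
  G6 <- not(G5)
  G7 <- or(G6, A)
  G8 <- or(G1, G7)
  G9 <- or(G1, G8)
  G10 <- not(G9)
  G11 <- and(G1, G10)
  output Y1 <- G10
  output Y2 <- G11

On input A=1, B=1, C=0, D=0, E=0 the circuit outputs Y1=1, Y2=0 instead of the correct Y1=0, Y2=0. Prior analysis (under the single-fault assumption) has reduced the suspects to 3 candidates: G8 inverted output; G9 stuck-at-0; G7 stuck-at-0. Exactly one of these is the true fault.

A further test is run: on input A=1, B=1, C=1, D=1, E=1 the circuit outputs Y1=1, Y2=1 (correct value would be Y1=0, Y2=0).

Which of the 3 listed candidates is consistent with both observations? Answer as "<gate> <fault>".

G9 stuck-at-0

Evaluate each candidate on input A=1, B=1, C=1, D=1, E=1:
  G8 inverted output: G0=1, G1=1, G2=0, G3=0, G4=0, G5=0, G6=1, G7=1, G8=0 [inverted output], G9=1, G10=0, G11=0 → Y1=0, Y2=0 — eliminated
  G9 stuck-at-0: G0=1, G1=1, G2=0, G3=0, G4=0, G5=0, G6=1, G7=1, G8=1, G9=0 [stuck-at-0], G10=1, G11=1 → Y1=1, Y2=1 — matches
  G7 stuck-at-0: G0=1, G1=1, G2=0, G3=0, G4=0, G5=0, G6=1, G7=0 [stuck-at-0], G8=1, G9=1, G10=0, G11=0 → Y1=0, Y2=0 — eliminated
Only G9 stuck-at-0 reproduces the observed Y1=1, Y2=1.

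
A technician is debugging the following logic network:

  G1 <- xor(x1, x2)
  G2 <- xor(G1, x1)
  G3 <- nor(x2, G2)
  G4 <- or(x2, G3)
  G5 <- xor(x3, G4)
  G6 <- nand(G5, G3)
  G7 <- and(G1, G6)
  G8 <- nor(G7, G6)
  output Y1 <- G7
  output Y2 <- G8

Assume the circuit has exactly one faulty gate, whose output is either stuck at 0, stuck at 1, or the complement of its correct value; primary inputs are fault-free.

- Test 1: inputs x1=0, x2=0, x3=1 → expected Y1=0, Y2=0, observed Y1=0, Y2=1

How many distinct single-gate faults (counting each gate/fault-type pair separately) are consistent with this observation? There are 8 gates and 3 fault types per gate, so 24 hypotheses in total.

8

Fault-free: G1=0, G2=0, G3=1, G4=1, G5=0, G6=1, G7=0, G8=0 → Y1=0, Y2=0. Observed Y1=0, Y2=1.
  G1: none of the 3 fault types match ✗
  G2: none of the 3 fault types match ✗
  G3: none of the 3 fault types match ✗
  G4: stuck-at-0, inverted output ✓; others ✗
  G5: stuck-at-1, inverted output ✓; others ✗
  G6: stuck-at-0, inverted output ✓; others ✗
  G7: none of the 3 fault types match ✗
  G8: stuck-at-1, inverted output ✓; others ✗
Consistent faults: {G4 stuck-at-0, G4 inverted output, G5 stuck-at-1, G5 inverted output, G6 stuck-at-0, G6 inverted output, G8 stuck-at-1, G8 inverted output} — 8 in all.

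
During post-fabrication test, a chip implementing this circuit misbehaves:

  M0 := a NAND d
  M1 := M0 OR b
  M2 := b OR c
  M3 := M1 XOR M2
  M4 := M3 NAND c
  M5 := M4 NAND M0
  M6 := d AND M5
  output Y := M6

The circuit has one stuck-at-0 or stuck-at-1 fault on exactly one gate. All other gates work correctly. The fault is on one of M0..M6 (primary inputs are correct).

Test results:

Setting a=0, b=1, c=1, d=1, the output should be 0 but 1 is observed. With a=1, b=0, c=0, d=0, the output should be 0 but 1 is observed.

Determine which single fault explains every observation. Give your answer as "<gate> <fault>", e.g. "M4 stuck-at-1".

M6 stuck-at-1

Fault-free values for test 1 (a=0, b=1, c=1, d=1): M0=1, M1=1, M2=1, M3=0, M4=1, M5=0, M6=0, giving Y=0. Observed 1.
Test 1: faults giving observed 1 are {M0 stuck-at-0, M1 stuck-at-0, M2 stuck-at-0, M3 stuck-at-1, M4 stuck-at-0, M5 stuck-at-1, M6 stuck-at-1}.
Test 2 (a=1, b=0, c=0, d=0): fault-free M0=1, M1=1, M2=0, M3=1, M4=1, M5=0, M6=0 → 0; observed 1. Eliminates M0 stuck-at-0, M1 stuck-at-0, M2 stuck-at-0, M3 stuck-at-1, M4 stuck-at-0, M5 stuck-at-1.
Only M6 stuck-at-1 is consistent with every test.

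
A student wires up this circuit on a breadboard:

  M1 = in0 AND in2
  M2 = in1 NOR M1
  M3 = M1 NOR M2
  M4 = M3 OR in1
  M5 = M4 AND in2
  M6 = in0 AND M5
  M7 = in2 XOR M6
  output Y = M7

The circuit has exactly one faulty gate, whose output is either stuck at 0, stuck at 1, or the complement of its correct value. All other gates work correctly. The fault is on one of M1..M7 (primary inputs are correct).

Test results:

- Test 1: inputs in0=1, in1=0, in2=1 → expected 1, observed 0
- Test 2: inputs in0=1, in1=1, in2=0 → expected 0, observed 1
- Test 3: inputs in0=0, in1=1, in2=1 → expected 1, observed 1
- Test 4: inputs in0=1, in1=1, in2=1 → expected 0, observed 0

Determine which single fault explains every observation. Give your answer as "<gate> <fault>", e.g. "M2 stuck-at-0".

M5 stuck-at-1

Fault-free values for test 1 (in0=1, in1=0, in2=1): M1=1, M2=0, M3=0, M4=0, M5=0, M6=0, M7=1, giving Y=1. Observed 0.
Test 1: faults giving observed 0 are {M3 stuck-at-1, M3 inverted output, M4 stuck-at-1, M4 inverted output, M5 stuck-at-1, M5 inverted output, M6 stuck-at-1, M6 inverted output, M7 stuck-at-0, M7 inverted output}.
Test 2 (in0=1, in1=1, in2=0): fault-free M1=0, M2=0, M3=1, M4=1, M5=0, M6=0, M7=0 → 0; observed 1. Eliminates M3 stuck-at-1, M3 inverted output, M4 stuck-at-1, M4 inverted output, M7 stuck-at-0.
Test 3 (in0=0, in1=1, in2=1): fault-free M1=0, M2=0, M3=1, M4=1, M5=1, M6=0, M7=1 → 1; observed 1. Eliminates M6 stuck-at-1, M6 inverted output, M7 inverted output.
Test 4 (in0=1, in1=1, in2=1): fault-free M1=1, M2=0, M3=0, M4=1, M5=1, M6=1, M7=0 → 0; observed 0. Eliminates M5 inverted output.
Only M5 stuck-at-1 is consistent with every test.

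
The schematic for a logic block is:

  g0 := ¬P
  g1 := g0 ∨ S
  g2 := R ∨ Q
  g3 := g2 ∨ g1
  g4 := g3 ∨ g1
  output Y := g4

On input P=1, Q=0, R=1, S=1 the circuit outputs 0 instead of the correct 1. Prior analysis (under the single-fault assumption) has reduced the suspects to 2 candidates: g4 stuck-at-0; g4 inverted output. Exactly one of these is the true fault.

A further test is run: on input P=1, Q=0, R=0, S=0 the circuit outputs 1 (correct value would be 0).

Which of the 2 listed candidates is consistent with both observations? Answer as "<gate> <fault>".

g4 inverted output

Evaluate each candidate on input P=1, Q=0, R=0, S=0:
  g4 stuck-at-0: g0=0, g1=0, g2=0, g3=0, g4=0 [stuck-at-0] → 0 — eliminated
  g4 inverted output: g0=0, g1=0, g2=0, g3=0, g4=1 [inverted output] → 1 — matches
Only g4 inverted output reproduces the observed 1.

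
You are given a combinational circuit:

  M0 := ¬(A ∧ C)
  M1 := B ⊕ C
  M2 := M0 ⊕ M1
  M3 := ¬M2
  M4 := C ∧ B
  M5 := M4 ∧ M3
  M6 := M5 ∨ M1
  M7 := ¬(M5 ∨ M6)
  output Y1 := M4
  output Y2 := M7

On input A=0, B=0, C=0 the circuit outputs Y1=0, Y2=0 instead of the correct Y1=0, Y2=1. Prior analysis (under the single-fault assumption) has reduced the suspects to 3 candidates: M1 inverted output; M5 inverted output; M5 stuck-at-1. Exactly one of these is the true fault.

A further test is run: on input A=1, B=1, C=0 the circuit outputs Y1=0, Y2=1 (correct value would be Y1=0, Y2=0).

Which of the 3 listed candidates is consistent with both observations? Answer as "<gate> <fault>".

Evaluate each candidate on input A=1, B=1, C=0:
  M1 inverted output: M0=1, M1=0 [inverted output], M2=1, M3=0, M4=0, M5=0, M6=0, M7=1 → Y1=0, Y2=1 — matches
  M5 inverted output: M0=1, M1=1, M2=0, M3=1, M4=0, M5=1 [inverted output], M6=1, M7=0 → Y1=0, Y2=0 — eliminated
  M5 stuck-at-1: M0=1, M1=1, M2=0, M3=1, M4=0, M5=1 [stuck-at-1], M6=1, M7=0 → Y1=0, Y2=0 — eliminated
Only M1 inverted output reproduces the observed Y1=0, Y2=1.

M1 inverted output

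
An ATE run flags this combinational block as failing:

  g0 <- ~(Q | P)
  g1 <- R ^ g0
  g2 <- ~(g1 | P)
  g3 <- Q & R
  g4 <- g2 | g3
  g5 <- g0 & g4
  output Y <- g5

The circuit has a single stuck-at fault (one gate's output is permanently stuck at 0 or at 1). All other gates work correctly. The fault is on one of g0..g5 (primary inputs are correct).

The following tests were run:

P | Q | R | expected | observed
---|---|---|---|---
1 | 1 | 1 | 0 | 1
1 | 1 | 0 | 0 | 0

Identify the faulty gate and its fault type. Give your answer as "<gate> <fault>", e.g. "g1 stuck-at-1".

g0 stuck-at-1

Fault-free values for test 1 (P=1, Q=1, R=1): g0=0, g1=1, g2=0, g3=1, g4=1, g5=0, giving Y=0. Observed 1.
Test 1: faults giving observed 1 are {g0 stuck-at-1, g5 stuck-at-1}.
Test 2 (P=1, Q=1, R=0): fault-free g0=0, g1=0, g2=0, g3=0, g4=0, g5=0 → 0; observed 0. Eliminates g5 stuck-at-1.
Only g0 stuck-at-1 is consistent with every test.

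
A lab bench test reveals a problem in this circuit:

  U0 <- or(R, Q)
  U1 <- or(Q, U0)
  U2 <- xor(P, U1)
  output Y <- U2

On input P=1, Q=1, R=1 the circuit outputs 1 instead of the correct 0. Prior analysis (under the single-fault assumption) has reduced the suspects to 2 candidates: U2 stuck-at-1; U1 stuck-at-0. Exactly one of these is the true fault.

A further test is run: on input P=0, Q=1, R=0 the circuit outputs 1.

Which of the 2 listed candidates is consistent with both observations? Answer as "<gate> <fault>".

Evaluate each candidate on input P=0, Q=1, R=0:
  U2 stuck-at-1: U0=1, U1=1, U2=1 [stuck-at-1] → 1 — matches
  U1 stuck-at-0: U0=1, U1=0 [stuck-at-0], U2=0 → 0 — eliminated
Only U2 stuck-at-1 reproduces the observed 1.

U2 stuck-at-1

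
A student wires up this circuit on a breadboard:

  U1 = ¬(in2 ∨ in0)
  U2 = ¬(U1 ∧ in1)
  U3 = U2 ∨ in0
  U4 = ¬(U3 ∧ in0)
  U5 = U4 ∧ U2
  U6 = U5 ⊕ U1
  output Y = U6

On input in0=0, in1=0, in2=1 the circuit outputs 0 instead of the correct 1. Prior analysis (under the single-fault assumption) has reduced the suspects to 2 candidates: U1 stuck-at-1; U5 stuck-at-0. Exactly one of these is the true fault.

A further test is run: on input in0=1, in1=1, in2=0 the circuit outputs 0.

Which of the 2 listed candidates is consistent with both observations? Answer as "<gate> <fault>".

Evaluate each candidate on input in0=1, in1=1, in2=0:
  U1 stuck-at-1: U1=1 [stuck-at-1], U2=0, U3=1, U4=0, U5=0, U6=1 → 1 — eliminated
  U5 stuck-at-0: U1=0, U2=1, U3=1, U4=0, U5=0 [stuck-at-0], U6=0 → 0 — matches
Only U5 stuck-at-0 reproduces the observed 0.

U5 stuck-at-0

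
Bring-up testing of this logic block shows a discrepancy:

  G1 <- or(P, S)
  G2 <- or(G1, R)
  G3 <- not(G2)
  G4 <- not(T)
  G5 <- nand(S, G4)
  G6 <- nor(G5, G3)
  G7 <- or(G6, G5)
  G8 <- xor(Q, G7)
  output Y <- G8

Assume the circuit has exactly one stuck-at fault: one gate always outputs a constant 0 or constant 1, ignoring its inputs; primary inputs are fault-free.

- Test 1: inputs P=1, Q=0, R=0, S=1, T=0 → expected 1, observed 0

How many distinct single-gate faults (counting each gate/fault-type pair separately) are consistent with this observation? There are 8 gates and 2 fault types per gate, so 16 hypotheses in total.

6

Fault-free: G1=1, G2=1, G3=0, G4=1, G5=0, G6=1, G7=1, G8=1 → 1. Observed 0.
  G1: stuck-at-0 ✓; others ✗
  G2: stuck-at-0 ✓; others ✗
  G3: stuck-at-1 ✓; others ✗
  G4: none of the 2 fault types match ✗
  G5: none of the 2 fault types match ✗
  G6: stuck-at-0 ✓; others ✗
  G7: stuck-at-0 ✓; others ✗
  G8: stuck-at-0 ✓; others ✗
Consistent faults: {G1 stuck-at-0, G2 stuck-at-0, G3 stuck-at-1, G6 stuck-at-0, G7 stuck-at-0, G8 stuck-at-0} — 6 in all.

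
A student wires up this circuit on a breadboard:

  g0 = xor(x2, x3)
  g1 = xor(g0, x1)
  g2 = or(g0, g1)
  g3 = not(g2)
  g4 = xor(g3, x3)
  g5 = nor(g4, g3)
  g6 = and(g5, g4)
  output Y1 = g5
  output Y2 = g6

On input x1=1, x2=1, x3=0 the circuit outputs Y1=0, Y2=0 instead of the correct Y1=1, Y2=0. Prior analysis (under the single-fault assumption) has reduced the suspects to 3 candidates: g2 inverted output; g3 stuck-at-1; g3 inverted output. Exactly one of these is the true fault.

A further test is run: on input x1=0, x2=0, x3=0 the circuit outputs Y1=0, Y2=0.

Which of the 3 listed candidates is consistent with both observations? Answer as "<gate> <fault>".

g3 stuck-at-1

Evaluate each candidate on input x1=0, x2=0, x3=0:
  g2 inverted output: g0=0, g1=0, g2=1 [inverted output], g3=0, g4=0, g5=1, g6=0 → Y1=1, Y2=0 — eliminated
  g3 stuck-at-1: g0=0, g1=0, g2=0, g3=1 [stuck-at-1], g4=1, g5=0, g6=0 → Y1=0, Y2=0 — matches
  g3 inverted output: g0=0, g1=0, g2=0, g3=0 [inverted output], g4=0, g5=1, g6=0 → Y1=1, Y2=0 — eliminated
Only g3 stuck-at-1 reproduces the observed Y1=0, Y2=0.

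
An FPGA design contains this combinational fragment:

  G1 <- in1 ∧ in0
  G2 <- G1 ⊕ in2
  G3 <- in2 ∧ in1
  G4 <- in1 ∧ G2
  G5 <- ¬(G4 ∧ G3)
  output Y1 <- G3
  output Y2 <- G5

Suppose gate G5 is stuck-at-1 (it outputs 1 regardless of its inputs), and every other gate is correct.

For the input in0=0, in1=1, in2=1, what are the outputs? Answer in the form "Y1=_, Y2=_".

Propagate with G5 forced: G1=0, G2=1, G3=1, G4=1, G5=1 [stuck-at-1].
So the outputs are Y1=1, Y2=1. (Without the fault they would be Y1=1, Y2=0.)

Y1=1, Y2=1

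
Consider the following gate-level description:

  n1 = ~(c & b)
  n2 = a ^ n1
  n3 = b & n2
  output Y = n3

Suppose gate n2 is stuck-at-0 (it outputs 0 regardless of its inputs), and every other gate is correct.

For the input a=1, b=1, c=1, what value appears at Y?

0

Propagate with n2 forced: n1=0, n2=0 [stuck-at-0], n3=0.
So Y = 0. (Without the fault it would be 1.)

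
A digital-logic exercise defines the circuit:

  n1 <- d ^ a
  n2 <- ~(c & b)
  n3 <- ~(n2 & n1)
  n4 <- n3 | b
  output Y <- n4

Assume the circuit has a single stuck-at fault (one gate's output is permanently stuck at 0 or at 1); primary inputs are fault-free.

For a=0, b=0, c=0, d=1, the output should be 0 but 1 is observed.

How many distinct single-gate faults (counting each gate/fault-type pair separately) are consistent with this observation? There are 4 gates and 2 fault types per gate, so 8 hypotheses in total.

Fault-free: n1=1, n2=1, n3=0, n4=0 → 0. Observed 1.
  n1 stuck-at-0: output 1 ✓
  n1 stuck-at-1: output 0 ✗
  n2 stuck-at-0: output 1 ✓
  n2 stuck-at-1: output 0 ✗
  n3 stuck-at-0: output 0 ✗
  n3 stuck-at-1: output 1 ✓
  n4 stuck-at-0: output 0 ✗
  n4 stuck-at-1: output 1 ✓
Consistent faults: {n1 stuck-at-0, n2 stuck-at-0, n3 stuck-at-1, n4 stuck-at-1} — 4 in all.

4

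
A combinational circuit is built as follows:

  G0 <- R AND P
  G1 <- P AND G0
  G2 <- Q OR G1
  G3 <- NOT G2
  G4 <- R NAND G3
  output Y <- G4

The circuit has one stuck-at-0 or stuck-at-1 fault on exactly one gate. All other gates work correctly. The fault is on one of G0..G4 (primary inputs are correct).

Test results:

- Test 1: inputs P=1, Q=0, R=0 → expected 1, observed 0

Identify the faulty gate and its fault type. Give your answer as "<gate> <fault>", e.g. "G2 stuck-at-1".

G4 stuck-at-0

Fault-free values for test 1 (P=1, Q=0, R=0): G0=0, G1=0, G2=0, G3=1, G4=1, giving Y=1. Observed 0.
Test 1: faults giving observed 0 are {G4 stuck-at-0}.
Only G4 stuck-at-0 is consistent with every test.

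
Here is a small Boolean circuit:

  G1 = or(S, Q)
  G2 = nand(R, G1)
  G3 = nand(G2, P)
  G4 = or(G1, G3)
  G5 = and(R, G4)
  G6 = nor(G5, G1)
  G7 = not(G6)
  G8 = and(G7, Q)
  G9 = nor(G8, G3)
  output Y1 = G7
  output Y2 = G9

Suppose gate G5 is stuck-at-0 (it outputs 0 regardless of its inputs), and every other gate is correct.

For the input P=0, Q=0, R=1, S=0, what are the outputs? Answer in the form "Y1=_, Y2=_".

Propagate with G5 forced: G1=0, G2=1, G3=1, G4=1, G5=0 [stuck-at-0], G6=1, G7=0, G8=0, G9=0.
So the outputs are Y1=0, Y2=0. (Without the fault they would be Y1=1, Y2=0.)

Y1=0, Y2=0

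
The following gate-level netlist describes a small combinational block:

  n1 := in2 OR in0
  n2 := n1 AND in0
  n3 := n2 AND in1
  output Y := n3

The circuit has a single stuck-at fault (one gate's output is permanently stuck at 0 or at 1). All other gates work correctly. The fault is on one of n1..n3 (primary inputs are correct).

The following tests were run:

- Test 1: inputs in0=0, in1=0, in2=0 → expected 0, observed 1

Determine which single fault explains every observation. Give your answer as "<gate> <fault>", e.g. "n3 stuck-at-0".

n3 stuck-at-1

Fault-free values for test 1 (in0=0, in1=0, in2=0): n1=0, n2=0, n3=0, giving Y=0. Observed 1.
Test 1: faults giving observed 1 are {n3 stuck-at-1}.
Only n3 stuck-at-1 is consistent with every test.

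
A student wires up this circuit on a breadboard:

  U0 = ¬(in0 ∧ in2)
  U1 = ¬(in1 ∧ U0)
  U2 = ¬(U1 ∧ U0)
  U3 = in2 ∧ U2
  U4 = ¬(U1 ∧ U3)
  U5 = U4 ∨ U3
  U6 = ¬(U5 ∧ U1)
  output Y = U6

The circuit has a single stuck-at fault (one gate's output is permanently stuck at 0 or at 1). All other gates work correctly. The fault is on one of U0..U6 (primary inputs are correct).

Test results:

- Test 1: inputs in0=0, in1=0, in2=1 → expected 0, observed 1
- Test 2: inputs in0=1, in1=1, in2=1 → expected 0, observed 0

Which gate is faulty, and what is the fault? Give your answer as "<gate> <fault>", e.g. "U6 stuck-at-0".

U4 stuck-at-0

Fault-free values for test 1 (in0=0, in1=0, in2=1): U0=1, U1=1, U2=0, U3=0, U4=1, U5=1, U6=0, giving Y=0. Observed 1.
Test 1: faults giving observed 1 are {U1 stuck-at-0, U4 stuck-at-0, U5 stuck-at-0, U6 stuck-at-1}.
Test 2 (in0=1, in1=1, in2=1): fault-free U0=0, U1=1, U2=1, U3=1, U4=0, U5=1, U6=0 → 0; observed 0. Eliminates U1 stuck-at-0, U5 stuck-at-0, U6 stuck-at-1.
Only U4 stuck-at-0 is consistent with every test.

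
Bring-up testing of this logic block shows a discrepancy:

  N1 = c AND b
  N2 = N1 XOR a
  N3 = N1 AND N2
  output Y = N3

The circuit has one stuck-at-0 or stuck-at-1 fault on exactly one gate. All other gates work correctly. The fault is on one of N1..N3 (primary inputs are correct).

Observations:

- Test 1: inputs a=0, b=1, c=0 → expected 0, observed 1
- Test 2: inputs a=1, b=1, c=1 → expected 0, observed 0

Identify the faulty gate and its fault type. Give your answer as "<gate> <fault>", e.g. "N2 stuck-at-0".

N1 stuck-at-1

Fault-free values for test 1 (a=0, b=1, c=0): N1=0, N2=0, N3=0, giving Y=0. Observed 1.
Test 1: faults giving observed 1 are {N1 stuck-at-1, N3 stuck-at-1}.
Test 2 (a=1, b=1, c=1): fault-free N1=1, N2=0, N3=0 → 0; observed 0. Eliminates N3 stuck-at-1.
Only N1 stuck-at-1 is consistent with every test.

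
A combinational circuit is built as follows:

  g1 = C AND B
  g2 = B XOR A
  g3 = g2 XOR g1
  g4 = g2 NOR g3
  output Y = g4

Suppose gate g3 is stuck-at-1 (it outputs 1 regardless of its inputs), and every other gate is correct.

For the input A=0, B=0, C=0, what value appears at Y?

0

Propagate with g3 forced: g1=0, g2=0, g3=1 [stuck-at-1], g4=0.
So Y = 0. (Without the fault it would be 1.)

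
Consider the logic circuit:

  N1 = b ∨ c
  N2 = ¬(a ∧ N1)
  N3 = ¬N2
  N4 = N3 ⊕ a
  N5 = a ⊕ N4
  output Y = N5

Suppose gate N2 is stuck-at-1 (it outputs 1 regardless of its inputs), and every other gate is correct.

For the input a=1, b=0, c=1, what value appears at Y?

0

Propagate with N2 forced: N1=1, N2=1 [stuck-at-1], N3=0, N4=1, N5=0.
So Y = 0. (Without the fault it would be 1.)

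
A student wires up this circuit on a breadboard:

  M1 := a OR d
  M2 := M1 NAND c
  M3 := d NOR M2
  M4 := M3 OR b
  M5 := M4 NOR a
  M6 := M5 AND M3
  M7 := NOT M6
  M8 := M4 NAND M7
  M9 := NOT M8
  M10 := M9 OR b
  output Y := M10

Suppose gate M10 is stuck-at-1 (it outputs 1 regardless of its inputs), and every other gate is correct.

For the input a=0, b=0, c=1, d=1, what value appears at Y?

Propagate with M10 forced: M1=1, M2=0, M3=0, M4=0, M5=1, M6=0, M7=1, M8=1, M9=0, M10=1 [stuck-at-1].
So Y = 1. (Without the fault it would be 0.)

1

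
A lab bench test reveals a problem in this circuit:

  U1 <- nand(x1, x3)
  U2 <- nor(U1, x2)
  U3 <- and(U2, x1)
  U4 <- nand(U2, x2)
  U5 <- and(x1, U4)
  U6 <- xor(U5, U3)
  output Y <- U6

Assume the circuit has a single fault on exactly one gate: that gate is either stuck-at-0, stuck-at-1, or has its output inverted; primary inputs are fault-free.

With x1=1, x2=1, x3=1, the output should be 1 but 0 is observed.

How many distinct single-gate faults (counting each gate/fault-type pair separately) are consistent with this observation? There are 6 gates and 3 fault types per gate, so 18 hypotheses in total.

Fault-free: U1=0, U2=0, U3=0, U4=1, U5=1, U6=1 → 1. Observed 0.
  U1: none of the 3 fault types match ✗
  U2: none of the 3 fault types match ✗
  U3: stuck-at-1, inverted output ✓; others ✗
  U4: stuck-at-0, inverted output ✓; others ✗
  U5: stuck-at-0, inverted output ✓; others ✗
  U6: stuck-at-0, inverted output ✓; others ✗
Consistent faults: {U3 stuck-at-1, U3 inverted output, U4 stuck-at-0, U4 inverted output, U5 stuck-at-0, U5 inverted output, U6 stuck-at-0, U6 inverted output} — 8 in all.

8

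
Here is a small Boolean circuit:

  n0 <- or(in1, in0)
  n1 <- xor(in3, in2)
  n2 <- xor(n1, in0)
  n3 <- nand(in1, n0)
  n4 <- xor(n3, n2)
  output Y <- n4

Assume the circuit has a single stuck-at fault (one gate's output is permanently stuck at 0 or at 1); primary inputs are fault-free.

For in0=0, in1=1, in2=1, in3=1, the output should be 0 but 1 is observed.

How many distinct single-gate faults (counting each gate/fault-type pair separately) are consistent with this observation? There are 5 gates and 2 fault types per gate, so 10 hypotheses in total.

Fault-free: n0=1, n1=0, n2=0, n3=0, n4=0 → 0. Observed 1.
  n0 stuck-at-0: output 1 ✓
  n0 stuck-at-1: output 0 ✗
  n1 stuck-at-0: output 0 ✗
  n1 stuck-at-1: output 1 ✓
  n2 stuck-at-0: output 0 ✗
  n2 stuck-at-1: output 1 ✓
  n3 stuck-at-0: output 0 ✗
  n3 stuck-at-1: output 1 ✓
  n4 stuck-at-0: output 0 ✗
  n4 stuck-at-1: output 1 ✓
Consistent faults: {n0 stuck-at-0, n1 stuck-at-1, n2 stuck-at-1, n3 stuck-at-1, n4 stuck-at-1} — 5 in all.

5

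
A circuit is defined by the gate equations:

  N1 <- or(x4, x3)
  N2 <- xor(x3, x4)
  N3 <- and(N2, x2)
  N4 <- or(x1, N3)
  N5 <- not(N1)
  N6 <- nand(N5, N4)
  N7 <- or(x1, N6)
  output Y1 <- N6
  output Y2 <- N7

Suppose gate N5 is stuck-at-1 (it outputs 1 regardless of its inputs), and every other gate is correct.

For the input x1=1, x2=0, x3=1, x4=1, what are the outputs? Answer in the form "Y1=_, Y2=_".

Y1=0, Y2=1

Propagate with N5 forced: N1=1, N2=0, N3=0, N4=1, N5=1 [stuck-at-1], N6=0, N7=1.
So the outputs are Y1=0, Y2=1. (Without the fault they would be Y1=1, Y2=1.)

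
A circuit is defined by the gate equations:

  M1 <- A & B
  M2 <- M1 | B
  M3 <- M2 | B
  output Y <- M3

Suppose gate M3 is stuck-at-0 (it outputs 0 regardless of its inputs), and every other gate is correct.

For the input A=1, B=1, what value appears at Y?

Propagate with M3 forced: M1=1, M2=1, M3=0 [stuck-at-0].
So Y = 0. (Without the fault it would be 1.)

0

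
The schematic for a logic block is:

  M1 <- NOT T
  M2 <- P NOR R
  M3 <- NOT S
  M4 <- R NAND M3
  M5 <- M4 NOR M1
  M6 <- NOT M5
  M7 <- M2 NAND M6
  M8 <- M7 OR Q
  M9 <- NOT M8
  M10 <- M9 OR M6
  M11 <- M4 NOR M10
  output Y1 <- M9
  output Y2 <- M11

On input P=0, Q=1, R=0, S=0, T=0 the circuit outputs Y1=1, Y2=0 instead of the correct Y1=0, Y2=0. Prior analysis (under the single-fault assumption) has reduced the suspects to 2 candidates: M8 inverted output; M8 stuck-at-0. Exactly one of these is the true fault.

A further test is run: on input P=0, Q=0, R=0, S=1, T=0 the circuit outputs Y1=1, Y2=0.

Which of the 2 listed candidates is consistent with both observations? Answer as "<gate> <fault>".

M8 stuck-at-0

Evaluate each candidate on input P=0, Q=0, R=0, S=1, T=0:
  M8 inverted output: M1=1, M2=1, M3=0, M4=1, M5=0, M6=1, M7=0, M8=1 [inverted output], M9=0, M10=1, M11=0 → Y1=0, Y2=0 — eliminated
  M8 stuck-at-0: M1=1, M2=1, M3=0, M4=1, M5=0, M6=1, M7=0, M8=0 [stuck-at-0], M9=1, M10=1, M11=0 → Y1=1, Y2=0 — matches
Only M8 stuck-at-0 reproduces the observed Y1=1, Y2=0.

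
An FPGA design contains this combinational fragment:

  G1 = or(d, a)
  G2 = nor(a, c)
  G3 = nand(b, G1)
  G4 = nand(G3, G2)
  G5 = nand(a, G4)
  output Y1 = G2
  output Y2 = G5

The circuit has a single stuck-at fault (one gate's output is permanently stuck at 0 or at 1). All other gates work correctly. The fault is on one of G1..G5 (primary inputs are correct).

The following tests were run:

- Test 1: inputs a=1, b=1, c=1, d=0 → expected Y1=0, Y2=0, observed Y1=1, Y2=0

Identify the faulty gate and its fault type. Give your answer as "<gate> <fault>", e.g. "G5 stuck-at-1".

Fault-free values for test 1 (a=1, b=1, c=1, d=0): G1=1, G2=0, G3=0, G4=1, G5=0, giving Y1=0, Y2=0. Observed Y1=1, Y2=0.
Test 1: faults giving observed Y1=1, Y2=0 are {G2 stuck-at-1}.
Only G2 stuck-at-1 is consistent with every test.

G2 stuck-at-1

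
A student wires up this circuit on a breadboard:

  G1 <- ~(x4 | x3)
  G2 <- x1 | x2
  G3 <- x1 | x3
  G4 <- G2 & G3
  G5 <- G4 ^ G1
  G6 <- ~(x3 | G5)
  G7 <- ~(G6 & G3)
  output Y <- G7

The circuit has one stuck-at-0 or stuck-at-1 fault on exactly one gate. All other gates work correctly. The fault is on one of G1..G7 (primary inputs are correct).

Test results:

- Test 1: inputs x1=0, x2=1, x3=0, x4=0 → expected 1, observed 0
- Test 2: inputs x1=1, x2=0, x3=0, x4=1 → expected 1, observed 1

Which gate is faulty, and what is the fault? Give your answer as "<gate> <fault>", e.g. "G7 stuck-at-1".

Fault-free values for test 1 (x1=0, x2=1, x3=0, x4=0): G1=1, G2=1, G3=0, G4=0, G5=1, G6=0, G7=1, giving Y=1. Observed 0.
Test 1: faults giving observed 0 are {G3 stuck-at-1, G7 stuck-at-0}.
Test 2 (x1=1, x2=0, x3=0, x4=1): fault-free G1=0, G2=1, G3=1, G4=1, G5=1, G6=0, G7=1 → 1; observed 1. Eliminates G7 stuck-at-0.
Only G3 stuck-at-1 is consistent with every test.

G3 stuck-at-1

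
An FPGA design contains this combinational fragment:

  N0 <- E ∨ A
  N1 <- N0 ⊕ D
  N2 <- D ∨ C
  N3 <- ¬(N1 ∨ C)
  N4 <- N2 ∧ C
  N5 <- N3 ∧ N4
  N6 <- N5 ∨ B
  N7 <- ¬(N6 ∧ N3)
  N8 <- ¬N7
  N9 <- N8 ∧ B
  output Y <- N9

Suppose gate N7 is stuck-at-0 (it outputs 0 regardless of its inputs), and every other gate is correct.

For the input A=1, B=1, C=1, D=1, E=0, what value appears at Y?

1

Propagate with N7 forced: N0=1, N1=0, N2=1, N3=0, N4=1, N5=0, N6=1, N7=0 [stuck-at-0], N8=1, N9=1.
So Y = 1. (Without the fault it would be 0.)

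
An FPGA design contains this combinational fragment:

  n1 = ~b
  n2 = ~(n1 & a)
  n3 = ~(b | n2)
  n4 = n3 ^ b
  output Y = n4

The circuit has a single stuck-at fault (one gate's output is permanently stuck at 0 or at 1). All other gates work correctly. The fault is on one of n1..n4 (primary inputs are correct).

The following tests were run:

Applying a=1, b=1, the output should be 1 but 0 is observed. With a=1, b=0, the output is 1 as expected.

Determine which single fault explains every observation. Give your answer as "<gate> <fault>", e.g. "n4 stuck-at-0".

Fault-free values for test 1 (a=1, b=1): n1=0, n2=1, n3=0, n4=1, giving Y=1. Observed 0.
Test 1: faults giving observed 0 are {n3 stuck-at-1, n4 stuck-at-0}.
Test 2 (a=1, b=0): fault-free n1=1, n2=0, n3=1, n4=1 → 1; observed 1. Eliminates n4 stuck-at-0.
Only n3 stuck-at-1 is consistent with every test.

n3 stuck-at-1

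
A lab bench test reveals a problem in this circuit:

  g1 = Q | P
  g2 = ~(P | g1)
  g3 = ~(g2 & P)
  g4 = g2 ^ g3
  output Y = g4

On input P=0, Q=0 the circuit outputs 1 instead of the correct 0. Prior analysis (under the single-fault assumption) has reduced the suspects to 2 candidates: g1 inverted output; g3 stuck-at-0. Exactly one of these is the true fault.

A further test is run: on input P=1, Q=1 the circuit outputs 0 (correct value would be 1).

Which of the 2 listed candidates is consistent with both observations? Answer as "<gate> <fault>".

g3 stuck-at-0

Evaluate each candidate on input P=1, Q=1:
  g1 inverted output: g1=0 [inverted output], g2=0, g3=1, g4=1 → 1 — eliminated
  g3 stuck-at-0: g1=1, g2=0, g3=0 [stuck-at-0], g4=0 → 0 — matches
Only g3 stuck-at-0 reproduces the observed 0.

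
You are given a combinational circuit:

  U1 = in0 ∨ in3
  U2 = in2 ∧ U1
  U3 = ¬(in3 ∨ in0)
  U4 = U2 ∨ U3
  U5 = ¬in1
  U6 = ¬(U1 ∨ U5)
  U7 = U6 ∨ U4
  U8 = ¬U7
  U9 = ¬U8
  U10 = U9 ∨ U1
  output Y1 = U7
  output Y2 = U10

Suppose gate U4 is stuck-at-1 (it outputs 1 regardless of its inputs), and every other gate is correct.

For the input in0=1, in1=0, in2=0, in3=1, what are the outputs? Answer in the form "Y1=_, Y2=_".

Y1=1, Y2=1

Propagate with U4 forced: U1=1, U2=0, U3=0, U4=1 [stuck-at-1], U5=1, U6=0, U7=1, U8=0, U9=1, U10=1.
So the outputs are Y1=1, Y2=1. (Without the fault they would be Y1=0, Y2=1.)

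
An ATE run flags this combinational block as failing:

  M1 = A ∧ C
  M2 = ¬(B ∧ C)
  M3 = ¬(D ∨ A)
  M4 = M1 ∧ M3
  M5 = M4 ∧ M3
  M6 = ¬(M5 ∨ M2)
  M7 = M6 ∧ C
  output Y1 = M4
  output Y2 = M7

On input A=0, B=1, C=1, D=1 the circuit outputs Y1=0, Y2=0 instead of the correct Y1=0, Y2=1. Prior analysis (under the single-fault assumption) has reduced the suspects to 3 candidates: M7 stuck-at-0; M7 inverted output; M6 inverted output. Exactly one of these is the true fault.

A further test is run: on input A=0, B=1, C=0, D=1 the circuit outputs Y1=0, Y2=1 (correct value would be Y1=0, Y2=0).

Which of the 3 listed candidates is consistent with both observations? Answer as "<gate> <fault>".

M7 inverted output

Evaluate each candidate on input A=0, B=1, C=0, D=1:
  M7 stuck-at-0: M1=0, M2=1, M3=0, M4=0, M5=0, M6=0, M7=0 [stuck-at-0] → Y1=0, Y2=0 — eliminated
  M7 inverted output: M1=0, M2=1, M3=0, M4=0, M5=0, M6=0, M7=1 [inverted output] → Y1=0, Y2=1 — matches
  M6 inverted output: M1=0, M2=1, M3=0, M4=0, M5=0, M6=1 [inverted output], M7=0 → Y1=0, Y2=0 — eliminated
Only M7 inverted output reproduces the observed Y1=0, Y2=1.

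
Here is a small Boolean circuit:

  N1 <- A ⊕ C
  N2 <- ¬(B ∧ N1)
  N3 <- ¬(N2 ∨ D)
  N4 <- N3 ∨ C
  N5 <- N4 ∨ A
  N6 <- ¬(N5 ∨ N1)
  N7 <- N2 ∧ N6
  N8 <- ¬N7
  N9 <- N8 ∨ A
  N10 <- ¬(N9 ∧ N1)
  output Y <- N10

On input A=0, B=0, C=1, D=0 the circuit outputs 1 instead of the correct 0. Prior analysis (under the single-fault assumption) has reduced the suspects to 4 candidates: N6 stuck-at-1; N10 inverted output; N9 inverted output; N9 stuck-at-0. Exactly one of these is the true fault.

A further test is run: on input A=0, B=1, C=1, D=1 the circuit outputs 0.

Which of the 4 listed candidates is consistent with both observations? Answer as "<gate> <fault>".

Evaluate each candidate on input A=0, B=1, C=1, D=1:
  N6 stuck-at-1: N1=1, N2=0, N3=0, N4=1, N5=1, N6=1 [stuck-at-1], N7=0, N8=1, N9=1, N10=0 → 0 — matches
  N10 inverted output: N1=1, N2=0, N3=0, N4=1, N5=1, N6=0, N7=0, N8=1, N9=1, N10=1 [inverted output] → 1 — eliminated
  N9 inverted output: N1=1, N2=0, N3=0, N4=1, N5=1, N6=0, N7=0, N8=1, N9=0 [inverted output], N10=1 → 1 — eliminated
  N9 stuck-at-0: N1=1, N2=0, N3=0, N4=1, N5=1, N6=0, N7=0, N8=1, N9=0 [stuck-at-0], N10=1 → 1 — eliminated
Only N6 stuck-at-1 reproduces the observed 0.

N6 stuck-at-1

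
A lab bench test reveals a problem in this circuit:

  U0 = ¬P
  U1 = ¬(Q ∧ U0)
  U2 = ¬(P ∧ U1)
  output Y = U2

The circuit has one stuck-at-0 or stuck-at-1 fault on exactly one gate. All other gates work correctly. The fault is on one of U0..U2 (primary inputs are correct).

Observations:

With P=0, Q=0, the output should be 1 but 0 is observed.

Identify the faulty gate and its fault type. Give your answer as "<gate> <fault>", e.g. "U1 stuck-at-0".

Fault-free values for test 1 (P=0, Q=0): U0=1, U1=1, U2=1, giving Y=1. Observed 0.
Test 1: faults giving observed 0 are {U2 stuck-at-0}.
Only U2 stuck-at-0 is consistent with every test.

U2 stuck-at-0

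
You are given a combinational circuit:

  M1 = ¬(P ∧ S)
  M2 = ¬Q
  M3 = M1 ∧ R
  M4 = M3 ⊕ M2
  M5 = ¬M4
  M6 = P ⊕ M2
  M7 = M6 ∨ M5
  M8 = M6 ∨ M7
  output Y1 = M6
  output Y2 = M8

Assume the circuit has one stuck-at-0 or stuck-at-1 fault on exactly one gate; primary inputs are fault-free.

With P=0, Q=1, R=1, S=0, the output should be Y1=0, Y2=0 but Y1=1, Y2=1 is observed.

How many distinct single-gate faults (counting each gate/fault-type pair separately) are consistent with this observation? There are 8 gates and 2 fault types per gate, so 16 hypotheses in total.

2

Fault-free: M1=1, M2=0, M3=1, M4=1, M5=0, M6=0, M7=0, M8=0 → Y1=0, Y2=0. Observed Y1=1, Y2=1.
  M1: none of the 2 fault types match ✗
  M2: stuck-at-1 ✓; others ✗
  M3: none of the 2 fault types match ✗
  M4: none of the 2 fault types match ✗
  M5: none of the 2 fault types match ✗
  M6: stuck-at-1 ✓; others ✗
  M7: none of the 2 fault types match ✗
  M8: none of the 2 fault types match ✗
Consistent faults: {M2 stuck-at-1, M6 stuck-at-1} — 2 in all.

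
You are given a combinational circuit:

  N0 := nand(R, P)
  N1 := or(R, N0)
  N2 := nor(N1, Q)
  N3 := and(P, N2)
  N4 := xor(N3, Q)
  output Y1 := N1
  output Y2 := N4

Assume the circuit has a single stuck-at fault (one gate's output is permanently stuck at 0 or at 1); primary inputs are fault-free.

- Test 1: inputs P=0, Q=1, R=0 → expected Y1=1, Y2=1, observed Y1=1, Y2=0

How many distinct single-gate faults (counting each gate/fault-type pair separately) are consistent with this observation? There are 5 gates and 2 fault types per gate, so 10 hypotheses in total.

2

Fault-free: N0=1, N1=1, N2=0, N3=0, N4=1 → Y1=1, Y2=1. Observed Y1=1, Y2=0.
  N0 stuck-at-0: output Y1=0, Y2=1 ✗
  N0 stuck-at-1: output Y1=1, Y2=1 ✗
  N1 stuck-at-0: output Y1=0, Y2=1 ✗
  N1 stuck-at-1: output Y1=1, Y2=1 ✗
  N2 stuck-at-0: output Y1=1, Y2=1 ✗
  N2 stuck-at-1: output Y1=1, Y2=1 ✗
  N3 stuck-at-0: output Y1=1, Y2=1 ✗
  N3 stuck-at-1: output Y1=1, Y2=0 ✓
  N4 stuck-at-0: output Y1=1, Y2=0 ✓
  N4 stuck-at-1: output Y1=1, Y2=1 ✗
Consistent faults: {N3 stuck-at-1, N4 stuck-at-0} — 2 in all.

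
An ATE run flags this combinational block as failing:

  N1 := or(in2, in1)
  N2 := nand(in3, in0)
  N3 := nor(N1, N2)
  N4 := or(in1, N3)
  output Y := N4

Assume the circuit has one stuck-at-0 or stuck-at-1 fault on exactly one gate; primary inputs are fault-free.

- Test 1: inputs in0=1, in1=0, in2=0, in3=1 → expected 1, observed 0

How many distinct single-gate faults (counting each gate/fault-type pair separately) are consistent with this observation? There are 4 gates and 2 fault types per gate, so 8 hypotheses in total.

4

Fault-free: N1=0, N2=0, N3=1, N4=1 → 1. Observed 0.
  N1 stuck-at-0: output 1 ✗
  N1 stuck-at-1: output 0 ✓
  N2 stuck-at-0: output 1 ✗
  N2 stuck-at-1: output 0 ✓
  N3 stuck-at-0: output 0 ✓
  N3 stuck-at-1: output 1 ✗
  N4 stuck-at-0: output 0 ✓
  N4 stuck-at-1: output 1 ✗
Consistent faults: {N1 stuck-at-1, N2 stuck-at-1, N3 stuck-at-0, N4 stuck-at-0} — 4 in all.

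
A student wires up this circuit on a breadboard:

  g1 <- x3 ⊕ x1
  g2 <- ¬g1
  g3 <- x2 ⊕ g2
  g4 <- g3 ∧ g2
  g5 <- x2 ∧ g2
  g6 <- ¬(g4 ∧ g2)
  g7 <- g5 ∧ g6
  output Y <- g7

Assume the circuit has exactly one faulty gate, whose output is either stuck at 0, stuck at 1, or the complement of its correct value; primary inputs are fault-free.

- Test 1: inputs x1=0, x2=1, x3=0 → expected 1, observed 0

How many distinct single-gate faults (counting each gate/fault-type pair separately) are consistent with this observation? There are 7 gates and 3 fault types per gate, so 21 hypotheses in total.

14

Fault-free: g1=0, g2=1, g3=0, g4=0, g5=1, g6=1, g7=1 → 1. Observed 0.
  g1: stuck-at-1, inverted output ✓; others ✗
  g2: stuck-at-0, inverted output ✓; others ✗
  g3: stuck-at-1, inverted output ✓; others ✗
  g4: stuck-at-1, inverted output ✓; others ✗
  g5: stuck-at-0, inverted output ✓; others ✗
  g6: stuck-at-0, inverted output ✓; others ✗
  g7: stuck-at-0, inverted output ✓; others ✗
Consistent faults: {g1 stuck-at-1, g1 inverted output, g2 stuck-at-0, g2 inverted output, g3 stuck-at-1, g3 inverted output, g4 stuck-at-1, g4 inverted output, g5 stuck-at-0, g5 inverted output, g6 stuck-at-0, g6 inverted output, g7 stuck-at-0, g7 inverted output} — 14 in all.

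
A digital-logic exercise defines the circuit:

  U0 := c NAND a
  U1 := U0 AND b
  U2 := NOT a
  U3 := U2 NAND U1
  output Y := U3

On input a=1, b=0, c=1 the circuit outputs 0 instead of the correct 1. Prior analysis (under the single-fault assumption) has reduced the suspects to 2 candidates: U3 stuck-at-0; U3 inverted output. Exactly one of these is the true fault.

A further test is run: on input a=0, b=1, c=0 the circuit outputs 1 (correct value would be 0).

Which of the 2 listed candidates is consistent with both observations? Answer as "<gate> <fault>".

U3 inverted output

Evaluate each candidate on input a=0, b=1, c=0:
  U3 stuck-at-0: U0=1, U1=1, U2=1, U3=0 [stuck-at-0] → 0 — eliminated
  U3 inverted output: U0=1, U1=1, U2=1, U3=1 [inverted output] → 1 — matches
Only U3 inverted output reproduces the observed 1.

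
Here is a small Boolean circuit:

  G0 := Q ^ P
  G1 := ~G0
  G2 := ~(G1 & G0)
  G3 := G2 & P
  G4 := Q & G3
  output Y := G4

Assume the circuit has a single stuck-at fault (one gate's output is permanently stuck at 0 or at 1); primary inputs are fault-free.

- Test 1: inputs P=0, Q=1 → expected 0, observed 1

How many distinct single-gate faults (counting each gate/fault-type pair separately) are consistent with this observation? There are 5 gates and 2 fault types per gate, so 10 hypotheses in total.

2

Fault-free: G0=1, G1=0, G2=1, G3=0, G4=0 → 0. Observed 1.
  G0 stuck-at-0: output 0 ✗
  G0 stuck-at-1: output 0 ✗
  G1 stuck-at-0: output 0 ✗
  G1 stuck-at-1: output 0 ✗
  G2 stuck-at-0: output 0 ✗
  G2 stuck-at-1: output 0 ✗
  G3 stuck-at-0: output 0 ✗
  G3 stuck-at-1: output 1 ✓
  G4 stuck-at-0: output 0 ✗
  G4 stuck-at-1: output 1 ✓
Consistent faults: {G3 stuck-at-1, G4 stuck-at-1} — 2 in all.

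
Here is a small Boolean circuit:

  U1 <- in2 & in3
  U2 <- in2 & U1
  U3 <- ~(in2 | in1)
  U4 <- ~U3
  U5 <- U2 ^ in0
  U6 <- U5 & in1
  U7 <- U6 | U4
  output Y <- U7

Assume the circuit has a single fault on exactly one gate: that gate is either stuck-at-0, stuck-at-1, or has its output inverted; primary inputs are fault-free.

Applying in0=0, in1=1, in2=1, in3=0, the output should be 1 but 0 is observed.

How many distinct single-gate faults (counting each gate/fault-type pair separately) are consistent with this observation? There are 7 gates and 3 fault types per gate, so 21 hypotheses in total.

Fault-free: U1=0, U2=0, U3=0, U4=1, U5=0, U6=0, U7=1 → 1. Observed 0.
  U1: none of the 3 fault types match ✗
  U2: none of the 3 fault types match ✗
  U3: stuck-at-1, inverted output ✓; others ✗
  U4: stuck-at-0, inverted output ✓; others ✗
  U5: none of the 3 fault types match ✗
  U6: none of the 3 fault types match ✗
  U7: stuck-at-0, inverted output ✓; others ✗
Consistent faults: {U3 stuck-at-1, U3 inverted output, U4 stuck-at-0, U4 inverted output, U7 stuck-at-0, U7 inverted output} — 6 in all.

6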